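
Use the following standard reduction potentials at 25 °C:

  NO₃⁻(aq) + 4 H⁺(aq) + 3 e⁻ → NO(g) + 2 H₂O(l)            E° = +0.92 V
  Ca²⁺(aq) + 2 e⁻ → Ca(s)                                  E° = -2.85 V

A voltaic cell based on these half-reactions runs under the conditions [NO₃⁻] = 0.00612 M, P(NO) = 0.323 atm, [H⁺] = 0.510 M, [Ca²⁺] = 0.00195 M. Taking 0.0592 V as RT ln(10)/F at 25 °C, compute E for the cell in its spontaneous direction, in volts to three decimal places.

+3.793 V

NO₃⁻/NO is the cathode (higher E°), Ca²⁺/Ca the anode: E°cell = +0.92 − (-2.85) = +3.77 V, n = 6.
Overall: 2 NO₃⁻(aq) + 8 H⁺(aq) + 3 Ca(s) → 2 NO(g) + 4 H₂O(l) + 3 Ca²⁺(aq)
Q = P(NO)^2·[Ca²⁺]^3 / ([NO₃⁻]^2·[H⁺]^8); log Q = -2.346.
E = E° − (0.0592/n) log Q = +3.77 − (0.0592/6)(-2.346) = +3.793 V.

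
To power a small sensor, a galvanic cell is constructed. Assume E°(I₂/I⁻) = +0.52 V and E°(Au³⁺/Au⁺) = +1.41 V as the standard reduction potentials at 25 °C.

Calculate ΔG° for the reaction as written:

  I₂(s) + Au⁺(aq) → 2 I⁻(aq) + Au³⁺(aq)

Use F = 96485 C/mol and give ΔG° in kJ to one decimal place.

As written, I₂/I⁻ is reduced (cathode) and Au³⁺/Au⁺ is oxidised (anode), so E°cell = (+0.52) − (+1.41) = -0.89 V.
Balancing electrons gives n = 2.
ΔG° = −nFE° = −(2)(96485)(-0.89) = 171,743 J = +171.7 kJ.

+171.7 kJ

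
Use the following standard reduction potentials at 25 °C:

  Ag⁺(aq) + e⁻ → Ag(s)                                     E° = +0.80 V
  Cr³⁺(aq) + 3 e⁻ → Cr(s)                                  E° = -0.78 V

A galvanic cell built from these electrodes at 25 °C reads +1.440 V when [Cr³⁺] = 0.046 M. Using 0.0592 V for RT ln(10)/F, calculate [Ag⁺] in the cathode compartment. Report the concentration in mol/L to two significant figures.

Ag⁺/Ag is the cathode, Cr³⁺/Cr the anode: E°cell = +1.58 V, n = 3.
Overall reaction: 3 Ag⁺(aq) + Cr(s) → 3 Ag(s) + Cr³⁺(aq); Q = [Cr³⁺]^1/[Ag⁺]^3.
From E = E° − (0.0592/n) log Q: log Q = (E° − E)·n/0.0592 = (+1.58 − (+1.440))·3/0.0592 = 7.0946.
So 3·log[Ag⁺] = 1·log(0.046) − log Q = -1.3372 − (7.0946) = -8.4318; log[Ag⁺] = -8.4318 / 3 = -2.8106; [Ag⁺] = 10^(-2.8106) ≈ 0.0015 M.

0.0015 M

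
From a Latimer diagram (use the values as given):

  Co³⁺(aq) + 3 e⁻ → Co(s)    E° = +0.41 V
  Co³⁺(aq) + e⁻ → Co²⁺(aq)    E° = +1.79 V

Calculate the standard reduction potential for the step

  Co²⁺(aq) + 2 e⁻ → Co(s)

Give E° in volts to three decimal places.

-0.280 V

Sequential free energies add, so n₃E°₃ = n₁E°₁ + n₂E°₂.
With n₃ = 3, and the known step contributing 1×(+1.79) V, the unknown satisfies 2·E° = 3×(+0.41) − 1×(+1.79) = -0.560.
E° = -0.560 / 2 = -0.280 V.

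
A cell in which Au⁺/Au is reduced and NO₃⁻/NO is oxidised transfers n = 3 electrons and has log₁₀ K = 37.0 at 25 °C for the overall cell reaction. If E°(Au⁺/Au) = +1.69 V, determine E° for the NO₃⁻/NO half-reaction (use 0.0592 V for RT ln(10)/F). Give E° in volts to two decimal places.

E°cell = (0.0592/n)·log K = (0.0592/3)(37.0) = +0.730 V.
Since Au⁺/Au is the cathode and NO₃⁻/NO the anode, E°cell = E°(Au⁺/Au) − E°(NO₃⁻/NO).
So E°(NO₃⁻/NO) = E°(Au⁺/Au) − E°cell = (+1.69) − (+0.730) = +0.96 V.

+0.96 V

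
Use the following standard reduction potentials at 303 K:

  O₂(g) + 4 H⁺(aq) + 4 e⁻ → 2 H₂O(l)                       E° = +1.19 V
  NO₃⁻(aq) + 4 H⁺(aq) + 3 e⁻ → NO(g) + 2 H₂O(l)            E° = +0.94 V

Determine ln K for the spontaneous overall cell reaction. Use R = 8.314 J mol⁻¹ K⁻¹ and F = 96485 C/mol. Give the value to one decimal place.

Cathode: O₂/H₂O; anode: NO₃⁻/NO. E°cell = (+1.19) − (+0.94) = +0.25 V, with n = 12.
ΔG° = −nFE° = −RT ln K, so ln K = nFE°/(RT) = (12)(96485)(+0.25) / ((8.314)(303)) = 114.902.

114.9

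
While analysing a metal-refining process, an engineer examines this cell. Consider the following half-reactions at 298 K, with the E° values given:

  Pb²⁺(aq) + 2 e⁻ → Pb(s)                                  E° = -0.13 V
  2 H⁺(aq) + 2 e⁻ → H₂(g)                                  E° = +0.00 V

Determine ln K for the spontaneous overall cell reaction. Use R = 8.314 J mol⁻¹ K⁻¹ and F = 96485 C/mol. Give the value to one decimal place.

Cathode: H⁺/H₂; anode: Pb²⁺/Pb. E°cell = (+0.00) − (-0.13) = +0.13 V, with n = 2.
ΔG° = −nFE° = −RT ln K, so ln K = nFE°/(RT) = (2)(96485)(+0.13) / ((8.314)(298)) = 10.125.

10.1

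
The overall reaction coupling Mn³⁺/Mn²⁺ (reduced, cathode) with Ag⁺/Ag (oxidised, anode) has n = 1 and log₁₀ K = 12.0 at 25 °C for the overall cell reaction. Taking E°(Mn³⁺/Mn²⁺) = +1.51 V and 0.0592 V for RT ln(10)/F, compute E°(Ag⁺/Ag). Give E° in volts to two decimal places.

+0.80 V

E°cell = (0.0592/n)·log K = (0.0592/1)(12.0) = +0.710 V.
Since Mn³⁺/Mn²⁺ is the cathode and Ag⁺/Ag the anode, E°cell = E°(Mn³⁺/Mn²⁺) − E°(Ag⁺/Ag).
So E°(Ag⁺/Ag) = E°(Mn³⁺/Mn²⁺) − E°cell = (+1.51) − (+0.710) = +0.80 V.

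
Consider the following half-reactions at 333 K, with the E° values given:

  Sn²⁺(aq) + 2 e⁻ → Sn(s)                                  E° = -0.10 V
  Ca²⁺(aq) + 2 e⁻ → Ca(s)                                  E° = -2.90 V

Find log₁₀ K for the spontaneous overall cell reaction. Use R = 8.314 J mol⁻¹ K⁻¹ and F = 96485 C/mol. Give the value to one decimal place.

84.8

Cathode: Sn²⁺/Sn; anode: Ca²⁺/Ca. E°cell = (-0.10) − (-2.90) = +2.80 V, with n = 2.
ΔG° = −nFE° = −RT ln K, so ln K = nFE°/(RT) = (2)(96485)(+2.80) / ((8.314)(333)) = 195.161.
log₁₀ K = 195.161 / ln 10 = 84.8.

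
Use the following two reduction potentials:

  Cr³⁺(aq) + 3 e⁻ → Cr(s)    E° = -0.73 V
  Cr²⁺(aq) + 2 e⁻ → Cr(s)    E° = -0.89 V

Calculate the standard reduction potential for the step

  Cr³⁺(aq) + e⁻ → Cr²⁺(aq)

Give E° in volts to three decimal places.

Sequential free energies add, so n₃E°₃ = n₁E°₁ + n₂E°₂.
With n₃ = 3, and the known step contributing 2×(-0.89) V, the unknown satisfies 1·E° = 3×(-0.73) − 2×(-0.89) = -0.410.
E° = -0.410 / 1 = -0.410 V.

-0.410 V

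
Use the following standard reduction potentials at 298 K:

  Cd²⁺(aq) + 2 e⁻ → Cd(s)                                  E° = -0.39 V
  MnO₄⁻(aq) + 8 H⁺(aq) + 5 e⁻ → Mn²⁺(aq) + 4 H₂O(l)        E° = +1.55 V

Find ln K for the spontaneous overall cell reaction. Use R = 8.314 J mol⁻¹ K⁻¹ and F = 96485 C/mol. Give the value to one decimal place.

755.5

Cathode: MnO₄⁻/Mn²⁺; anode: Cd²⁺/Cd. E°cell = (+1.55) − (-0.39) = +1.94 V, with n = 10.
ΔG° = −nFE° = −RT ln K, so ln K = nFE°/(RT) = (10)(96485)(+1.94) / ((8.314)(298)) = 755.501.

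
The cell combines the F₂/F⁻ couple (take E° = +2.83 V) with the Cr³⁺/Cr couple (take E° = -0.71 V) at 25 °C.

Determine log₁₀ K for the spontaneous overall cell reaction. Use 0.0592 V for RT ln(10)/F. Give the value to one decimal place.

Cathode: F₂/F⁻; anode: Cr³⁺/Cr. E°cell = +3.54 V, n = 6.
log K = nE°cell / 0.0592 = (6)(+3.54) / 0.0592 = 358.8.

358.8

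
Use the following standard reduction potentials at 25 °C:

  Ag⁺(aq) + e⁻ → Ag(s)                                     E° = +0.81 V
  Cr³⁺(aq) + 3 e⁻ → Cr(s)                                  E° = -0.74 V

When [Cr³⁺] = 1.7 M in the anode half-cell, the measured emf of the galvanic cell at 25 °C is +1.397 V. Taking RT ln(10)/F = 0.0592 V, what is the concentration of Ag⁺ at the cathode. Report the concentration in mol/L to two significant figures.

Ag⁺/Ag is the cathode, Cr³⁺/Cr the anode: E°cell = +1.55 V, n = 3.
Overall reaction: 3 Ag⁺(aq) + Cr(s) → 3 Ag(s) + Cr³⁺(aq); Q = [Cr³⁺]^1/[Ag⁺]^3.
From E = E° − (0.0592/n) log Q: log Q = (E° − E)·n/0.0592 = (+1.55 − (+1.397))·3/0.0592 = 7.7534.
So 3·log[Ag⁺] = 1·log(1.7) − log Q = 0.2304 − (7.7534) = -7.5230; log[Ag⁺] = -7.5230 / 3 = -2.5077; [Ag⁺] = 10^(-2.5077) ≈ 0.0031 M.

0.0031 M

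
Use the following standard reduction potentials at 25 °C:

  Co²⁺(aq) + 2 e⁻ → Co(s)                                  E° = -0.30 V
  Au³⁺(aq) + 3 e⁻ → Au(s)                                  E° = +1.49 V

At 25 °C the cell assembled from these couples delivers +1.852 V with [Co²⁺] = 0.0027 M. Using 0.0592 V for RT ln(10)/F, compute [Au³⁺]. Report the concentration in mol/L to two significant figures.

Au³⁺/Au is the cathode, Co²⁺/Co the anode: E°cell = +1.79 V, n = 6.
Overall reaction: 2 Au³⁺(aq) + 3 Co(s) → 2 Au(s) + 3 Co²⁺(aq); Q = [Co²⁺]^3/[Au³⁺]^2.
From E = E° − (0.0592/n) log Q: log Q = (E° − E)·n/0.0592 = (+1.79 − (+1.852))·6/0.0592 = -6.2838.
So 2·log[Au³⁺] = 3·log(0.0027) − log Q = -7.7059 − (-6.2838) = -1.4221; log[Au³⁺] = -1.4221 / 2 = -0.7110; [Au³⁺] = 10^(-0.7110) ≈ 0.19 M.

0.19 M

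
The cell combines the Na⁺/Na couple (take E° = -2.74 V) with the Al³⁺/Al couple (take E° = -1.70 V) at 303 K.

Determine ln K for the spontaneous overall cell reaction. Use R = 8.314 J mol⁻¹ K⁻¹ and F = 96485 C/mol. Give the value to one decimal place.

119.5

Cathode: Al³⁺/Al; anode: Na⁺/Na. E°cell = (-1.70) − (-2.74) = +1.04 V, with n = 3.
ΔG° = −nFE° = −RT ln K, so ln K = nFE°/(RT) = (3)(96485)(+1.04) / ((8.314)(303)) = 119.498.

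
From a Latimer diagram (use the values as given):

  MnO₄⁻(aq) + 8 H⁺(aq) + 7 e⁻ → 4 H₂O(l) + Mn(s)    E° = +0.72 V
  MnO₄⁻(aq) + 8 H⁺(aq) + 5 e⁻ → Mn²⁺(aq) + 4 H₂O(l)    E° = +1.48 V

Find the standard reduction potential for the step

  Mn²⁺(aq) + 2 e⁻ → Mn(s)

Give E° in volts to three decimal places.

Sequential free energies add, so n₃E°₃ = n₁E°₁ + n₂E°₂.
With n₃ = 7, and the known step contributing 5×(+1.48) V, the unknown satisfies 2·E° = 7×(+0.72) − 5×(+1.48) = -2.360.
E° = -2.360 / 2 = -1.180 V.

-1.180 V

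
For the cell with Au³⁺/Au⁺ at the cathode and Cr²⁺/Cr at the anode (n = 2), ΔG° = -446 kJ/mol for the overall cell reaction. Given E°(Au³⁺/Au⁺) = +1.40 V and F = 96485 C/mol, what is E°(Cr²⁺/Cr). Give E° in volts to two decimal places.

-0.91 V

E°cell = −ΔG°/(nF) = −(-446×10³)/((2)(96485)) = +2.311 V.
Since Au³⁺/Au⁺ is the cathode and Cr²⁺/Cr the anode, E°cell = E°(Au³⁺/Au⁺) − E°(Cr²⁺/Cr).
So E°(Cr²⁺/Cr) = E°(Au³⁺/Au⁺) − E°cell = (+1.40) − (+2.311) = -0.91 V.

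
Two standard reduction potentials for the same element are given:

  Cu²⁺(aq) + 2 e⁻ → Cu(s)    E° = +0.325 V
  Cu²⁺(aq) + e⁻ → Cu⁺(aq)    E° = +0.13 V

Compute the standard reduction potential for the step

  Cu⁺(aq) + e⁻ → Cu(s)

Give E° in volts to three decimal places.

Sequential free energies add, so n₃E°₃ = n₁E°₁ + n₂E°₂.
With n₃ = 2, and the known step contributing 1×(+0.13) V, the unknown satisfies 1·E° = 2×(+0.325) − 1×(+0.13) = +0.520.
E° = +0.520 / 1 = +0.520 V.

+0.520 V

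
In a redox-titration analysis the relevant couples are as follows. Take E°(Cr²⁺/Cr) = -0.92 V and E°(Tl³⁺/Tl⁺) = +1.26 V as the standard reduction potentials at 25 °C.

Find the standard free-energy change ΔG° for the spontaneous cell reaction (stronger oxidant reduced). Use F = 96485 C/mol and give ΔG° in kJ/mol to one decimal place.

Tl³⁺/Tl⁺ (E° = +1.26 V) is the cathode; Cr²⁺/Cr (E° = -0.92 V) is the anode, so E°cell = +2.18 V.
Balancing electrons gives n = 2 (lcm of 2 and 2).
ΔG° = −nFE° = −(2)(96485)(+2.18) = -420,675 J = -420.7 kJ/mol.

-420.7 kJ/mol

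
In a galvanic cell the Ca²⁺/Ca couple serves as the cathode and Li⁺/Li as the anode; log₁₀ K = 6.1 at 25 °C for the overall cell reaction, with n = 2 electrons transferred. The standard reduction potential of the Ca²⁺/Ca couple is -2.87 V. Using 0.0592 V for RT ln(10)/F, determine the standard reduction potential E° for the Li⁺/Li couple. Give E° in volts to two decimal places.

-3.05 V

E°cell = (0.0592/n)·log K = (0.0592/2)(6.1) = +0.181 V.
Since Ca²⁺/Ca is the cathode and Li⁺/Li the anode, E°cell = E°(Ca²⁺/Ca) − E°(Li⁺/Li).
So E°(Li⁺/Li) = E°(Ca²⁺/Ca) − E°cell = (-2.87) − (+0.181) = -3.05 V.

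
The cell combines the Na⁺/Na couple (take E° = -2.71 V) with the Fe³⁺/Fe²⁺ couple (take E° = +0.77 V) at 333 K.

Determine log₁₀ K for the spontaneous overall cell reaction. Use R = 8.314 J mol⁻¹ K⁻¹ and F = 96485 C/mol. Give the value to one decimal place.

Cathode: Fe³⁺/Fe²⁺; anode: Na⁺/Na. E°cell = (+0.77) − (-2.71) = +3.48 V, with n = 1.
ΔG° = −nFE° = −RT ln K, so ln K = nFE°/(RT) = (1)(96485)(+3.48) / ((8.314)(333)) = 121.279.
log₁₀ K = 121.279 / ln 10 = 52.7.

52.7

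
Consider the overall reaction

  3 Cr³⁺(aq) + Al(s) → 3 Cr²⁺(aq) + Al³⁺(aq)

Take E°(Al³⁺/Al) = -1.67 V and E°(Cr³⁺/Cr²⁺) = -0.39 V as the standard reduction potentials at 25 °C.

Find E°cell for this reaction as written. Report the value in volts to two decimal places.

The Cr³⁺/Cr²⁺ couple has the higher reduction potential, so it is the cathode; Al³⁺/Al is oxidised at the anode.
E°cell = E°(cathode) − E°(anode) = (-0.39) − (-1.67) = +1.28 V.

+1.28 V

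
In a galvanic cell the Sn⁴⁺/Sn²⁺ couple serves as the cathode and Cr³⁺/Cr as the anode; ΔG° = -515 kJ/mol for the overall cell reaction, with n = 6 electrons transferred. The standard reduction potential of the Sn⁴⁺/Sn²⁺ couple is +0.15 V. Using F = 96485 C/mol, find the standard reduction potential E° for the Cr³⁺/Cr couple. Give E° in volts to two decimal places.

E°cell = −ΔG°/(nF) = −(-515×10³)/((6)(96485)) = +0.890 V.
Since Sn⁴⁺/Sn²⁺ is the cathode and Cr³⁺/Cr the anode, E°cell = E°(Sn⁴⁺/Sn²⁺) − E°(Cr³⁺/Cr).
So E°(Cr³⁺/Cr) = E°(Sn⁴⁺/Sn²⁺) − E°cell = (+0.15) − (+0.890) = -0.74 V.

-0.74 V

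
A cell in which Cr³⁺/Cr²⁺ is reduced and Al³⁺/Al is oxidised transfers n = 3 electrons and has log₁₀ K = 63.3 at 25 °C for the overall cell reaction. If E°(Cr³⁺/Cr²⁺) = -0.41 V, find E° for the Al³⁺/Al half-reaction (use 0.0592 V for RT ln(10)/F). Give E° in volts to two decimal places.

E°cell = (0.0592/n)·log K = (0.0592/3)(63.3) = +1.249 V.
Since Cr³⁺/Cr²⁺ is the cathode and Al³⁺/Al the anode, E°cell = E°(Cr³⁺/Cr²⁺) − E°(Al³⁺/Al).
So E°(Al³⁺/Al) = E°(Cr³⁺/Cr²⁺) − E°cell = (-0.41) − (+1.249) = -1.66 V.

-1.66 V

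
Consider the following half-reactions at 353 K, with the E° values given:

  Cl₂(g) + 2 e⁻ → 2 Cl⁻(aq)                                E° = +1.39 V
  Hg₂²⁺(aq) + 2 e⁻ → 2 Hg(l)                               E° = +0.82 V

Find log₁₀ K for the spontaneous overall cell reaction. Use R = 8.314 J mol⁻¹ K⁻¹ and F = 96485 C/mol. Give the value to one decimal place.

Cathode: Cl₂/Cl⁻; anode: Hg₂²⁺/Hg. E°cell = (+1.39) − (+0.82) = +0.57 V, with n = 2.
ΔG° = −nFE° = −RT ln K, so ln K = nFE°/(RT) = (2)(96485)(+0.57) / ((8.314)(353)) = 37.478.
log₁₀ K = 37.478 / ln 10 = 16.3.

16.3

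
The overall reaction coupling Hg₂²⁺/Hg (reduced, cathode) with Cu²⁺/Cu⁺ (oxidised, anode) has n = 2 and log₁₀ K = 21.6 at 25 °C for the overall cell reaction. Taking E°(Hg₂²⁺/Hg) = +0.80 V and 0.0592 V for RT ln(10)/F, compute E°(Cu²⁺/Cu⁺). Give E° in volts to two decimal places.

E°cell = (0.0592/n)·log K = (0.0592/2)(21.6) = +0.639 V.
Since Hg₂²⁺/Hg is the cathode and Cu²⁺/Cu⁺ the anode, E°cell = E°(Hg₂²⁺/Hg) − E°(Cu²⁺/Cu⁺).
So E°(Cu²⁺/Cu⁺) = E°(Hg₂²⁺/Hg) − E°cell = (+0.80) − (+0.639) = +0.16 V.

+0.16 V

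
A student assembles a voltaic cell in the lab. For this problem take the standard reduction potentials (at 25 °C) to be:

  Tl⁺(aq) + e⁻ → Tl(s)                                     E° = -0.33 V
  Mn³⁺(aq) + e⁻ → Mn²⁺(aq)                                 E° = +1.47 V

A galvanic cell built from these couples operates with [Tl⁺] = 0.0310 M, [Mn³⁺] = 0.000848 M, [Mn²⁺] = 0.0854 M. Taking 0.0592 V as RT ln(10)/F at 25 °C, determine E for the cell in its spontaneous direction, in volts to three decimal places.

Mn³⁺/Mn²⁺ is the cathode (higher E°), Tl⁺/Tl the anode: E°cell = +1.47 − (-0.33) = +1.80 V, n = 1.
Overall: Mn³⁺(aq) + Tl(s) → Mn²⁺(aq) + Tl⁺(aq)
Q = [Mn²⁺]·[Tl⁺] / ([Mn³⁺]); log Q = 0.494.
E = E° − (0.0592/n) log Q = +1.80 − (0.0592/1)(0.494) = +1.771 V.

+1.771 V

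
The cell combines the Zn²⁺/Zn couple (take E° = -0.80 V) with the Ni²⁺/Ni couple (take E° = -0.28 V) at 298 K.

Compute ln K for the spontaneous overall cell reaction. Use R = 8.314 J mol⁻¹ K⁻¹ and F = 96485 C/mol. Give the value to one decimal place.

40.5

Cathode: Ni²⁺/Ni; anode: Zn²⁺/Zn. E°cell = (-0.28) − (-0.80) = +0.52 V, with n = 2.
ΔG° = −nFE° = −RT ln K, so ln K = nFE°/(RT) = (2)(96485)(+0.52) / ((8.314)(298)) = 40.501.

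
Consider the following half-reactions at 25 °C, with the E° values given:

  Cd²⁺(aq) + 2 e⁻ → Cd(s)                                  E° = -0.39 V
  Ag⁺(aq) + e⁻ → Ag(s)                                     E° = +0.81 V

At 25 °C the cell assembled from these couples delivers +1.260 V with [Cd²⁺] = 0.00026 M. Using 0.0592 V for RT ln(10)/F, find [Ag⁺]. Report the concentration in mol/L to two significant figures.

Ag⁺/Ag is the cathode, Cd²⁺/Cd the anode: E°cell = +1.20 V, n = 2.
Overall reaction: 2 Ag⁺(aq) + Cd(s) → 2 Ag(s) + Cd²⁺(aq); Q = [Cd²⁺]^1/[Ag⁺]^2.
From E = E° − (0.0592/n) log Q: log Q = (E° − E)·n/0.0592 = (+1.20 − (+1.260))·2/0.0592 = -2.0270.
So 2·log[Ag⁺] = 1·log(0.00026) − log Q = -3.5850 − (-2.0270) = -1.5580; log[Ag⁺] = -1.5580 / 2 = -0.7790; [Ag⁺] = 10^(-0.7790) ≈ 0.17 M.

0.17 M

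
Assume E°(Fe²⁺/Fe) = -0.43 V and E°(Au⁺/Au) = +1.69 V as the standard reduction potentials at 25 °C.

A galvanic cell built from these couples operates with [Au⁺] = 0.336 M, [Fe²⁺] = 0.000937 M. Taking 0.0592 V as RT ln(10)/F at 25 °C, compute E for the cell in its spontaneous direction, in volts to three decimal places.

Au⁺/Au is the cathode (higher E°), Fe²⁺/Fe the anode: E°cell = +1.69 − (-0.43) = +2.12 V, n = 2.
Overall: 2 Au⁺(aq) + Fe(s) → 2 Au(s) + Fe²⁺(aq)
Q = [Fe²⁺] / ([Au⁺]^2); log Q = -2.081.
E = E° − (0.0592/n) log Q = +2.12 − (0.0592/2)(-2.081) = +2.182 V.

+2.182 V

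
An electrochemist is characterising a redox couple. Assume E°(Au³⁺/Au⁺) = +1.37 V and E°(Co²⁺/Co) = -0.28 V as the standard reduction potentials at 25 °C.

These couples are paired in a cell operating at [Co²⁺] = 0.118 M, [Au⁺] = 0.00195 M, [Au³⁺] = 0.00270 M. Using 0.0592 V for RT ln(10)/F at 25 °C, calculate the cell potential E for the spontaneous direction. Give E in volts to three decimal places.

Au³⁺/Au⁺ is the cathode (higher E°), Co²⁺/Co the anode: E°cell = +1.37 − (-0.28) = +1.65 V, n = 2.
Overall: Au³⁺(aq) + Co(s) → Au⁺(aq) + Co²⁺(aq)
Q = [Au⁺]·[Co²⁺] / ([Au³⁺]); log Q = -1.069.
E = E° − (0.0592/n) log Q = +1.65 − (0.0592/2)(-1.069) = +1.682 V.

+1.682 V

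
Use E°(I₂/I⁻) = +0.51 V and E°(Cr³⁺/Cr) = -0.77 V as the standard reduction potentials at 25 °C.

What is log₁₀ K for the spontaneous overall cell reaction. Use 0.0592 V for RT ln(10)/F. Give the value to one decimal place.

Cathode: I₂/I⁻; anode: Cr³⁺/Cr. E°cell = +1.28 V, n = 6.
log K = nE°cell / 0.0592 = (6)(+1.28) / 0.0592 = 129.7.

129.7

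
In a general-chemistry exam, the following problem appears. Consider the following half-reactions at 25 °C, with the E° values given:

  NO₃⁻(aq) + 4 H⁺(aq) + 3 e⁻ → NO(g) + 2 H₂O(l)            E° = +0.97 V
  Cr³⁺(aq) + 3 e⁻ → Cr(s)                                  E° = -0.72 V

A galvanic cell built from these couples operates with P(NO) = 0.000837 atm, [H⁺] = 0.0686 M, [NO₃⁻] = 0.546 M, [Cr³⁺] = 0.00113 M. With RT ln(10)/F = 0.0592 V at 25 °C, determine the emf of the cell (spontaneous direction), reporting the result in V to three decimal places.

+1.712 V

NO₃⁻/NO is the cathode (higher E°), Cr³⁺/Cr the anode: E°cell = +0.97 − (-0.72) = +1.69 V, n = 3.
Overall: NO₃⁻(aq) + 4 H⁺(aq) + Cr(s) → NO(g) + 2 H₂O(l) + Cr³⁺(aq)
Q = P(NO)·[Cr³⁺] / ([NO₃⁻]·[H⁺]^4); log Q = -1.107.
E = E° − (0.0592/n) log Q = +1.69 − (0.0592/3)(-1.107) = +1.712 V.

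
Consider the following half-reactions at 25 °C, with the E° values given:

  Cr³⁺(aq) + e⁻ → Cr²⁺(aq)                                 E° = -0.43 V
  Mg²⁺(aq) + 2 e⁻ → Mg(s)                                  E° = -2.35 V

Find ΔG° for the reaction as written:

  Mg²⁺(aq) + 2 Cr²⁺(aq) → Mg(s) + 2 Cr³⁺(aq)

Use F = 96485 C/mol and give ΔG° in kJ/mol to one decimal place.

+370.5 kJ/mol

As written, Mg²⁺/Mg is reduced (cathode) and Cr³⁺/Cr²⁺ is oxidised (anode), so E°cell = (-2.35) − (-0.43) = -1.92 V.
Balancing electrons gives n = 2.
ΔG° = −nFE° = −(2)(96485)(-1.92) = 370,502 J = +370.5 kJ/mol.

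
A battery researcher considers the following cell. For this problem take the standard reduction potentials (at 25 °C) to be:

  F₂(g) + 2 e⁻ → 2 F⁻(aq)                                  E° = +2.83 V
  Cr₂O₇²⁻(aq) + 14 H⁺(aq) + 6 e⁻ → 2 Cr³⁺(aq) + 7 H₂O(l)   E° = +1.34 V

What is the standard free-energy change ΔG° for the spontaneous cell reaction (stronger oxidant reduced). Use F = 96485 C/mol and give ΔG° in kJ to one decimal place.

F₂/F⁻ (E° = +2.83 V) is the cathode; Cr₂O₇²⁻/Cr³⁺ (E° = +1.34 V) is the anode, so E°cell = +1.49 V.
Balancing electrons gives n = 6 (lcm of 2 and 6).
ΔG° = −nFE° = −(6)(96485)(+1.49) = -862,576 J = -862.6 kJ.

-862.6 kJ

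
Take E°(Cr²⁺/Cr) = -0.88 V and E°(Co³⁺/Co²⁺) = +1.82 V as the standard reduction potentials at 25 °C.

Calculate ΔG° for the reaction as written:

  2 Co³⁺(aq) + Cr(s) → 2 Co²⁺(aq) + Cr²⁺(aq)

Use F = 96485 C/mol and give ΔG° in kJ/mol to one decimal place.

-521.0 kJ/mol

As written, Co³⁺/Co²⁺ is reduced (cathode) and Cr²⁺/Cr is oxidised (anode), so E°cell = (+1.82) − (-0.88) = +2.70 V.
Balancing electrons gives n = 2.
ΔG° = −nFE° = −(2)(96485)(+2.70) = -521,019 J = -521.0 kJ/mol.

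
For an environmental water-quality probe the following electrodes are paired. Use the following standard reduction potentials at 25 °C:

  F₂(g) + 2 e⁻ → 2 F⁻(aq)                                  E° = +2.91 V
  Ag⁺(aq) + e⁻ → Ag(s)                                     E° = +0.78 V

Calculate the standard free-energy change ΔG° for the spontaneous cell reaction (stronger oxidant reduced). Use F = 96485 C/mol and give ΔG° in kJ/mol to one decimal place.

F₂/F⁻ (E° = +2.91 V) is the cathode; Ag⁺/Ag (E° = +0.78 V) is the anode, so E°cell = +2.13 V.
Balancing electrons gives n = 2 (lcm of 2 and 1).
ΔG° = −nFE° = −(2)(96485)(+2.13) = -411,026 J = -411.0 kJ/mol.

-411.0 kJ/mol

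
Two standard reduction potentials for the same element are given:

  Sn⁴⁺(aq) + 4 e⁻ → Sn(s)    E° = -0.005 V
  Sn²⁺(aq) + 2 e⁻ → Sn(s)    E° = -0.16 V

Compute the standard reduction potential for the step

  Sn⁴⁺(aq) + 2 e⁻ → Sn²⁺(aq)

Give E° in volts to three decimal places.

Sequential free energies add, so n₃E°₃ = n₁E°₁ + n₂E°₂.
With n₃ = 4, and the known step contributing 2×(-0.16) V, the unknown satisfies 2·E° = 4×(-0.005) − 2×(-0.16) = +0.300.
E° = +0.300 / 2 = +0.150 V.

+0.150 V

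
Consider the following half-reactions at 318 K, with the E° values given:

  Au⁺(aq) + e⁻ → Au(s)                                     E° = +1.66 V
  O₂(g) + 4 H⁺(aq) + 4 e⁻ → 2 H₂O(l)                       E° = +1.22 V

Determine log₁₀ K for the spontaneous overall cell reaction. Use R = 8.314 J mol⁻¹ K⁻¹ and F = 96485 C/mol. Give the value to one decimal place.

Cathode: Au⁺/Au; anode: O₂/H₂O. E°cell = (+1.66) − (+1.22) = +0.44 V, with n = 4.
ΔG° = −nFE° = −RT ln K, so ln K = nFE°/(RT) = (4)(96485)(+0.44) / ((8.314)(318)) = 64.230.
log₁₀ K = 64.230 / ln 10 = 27.9.

27.9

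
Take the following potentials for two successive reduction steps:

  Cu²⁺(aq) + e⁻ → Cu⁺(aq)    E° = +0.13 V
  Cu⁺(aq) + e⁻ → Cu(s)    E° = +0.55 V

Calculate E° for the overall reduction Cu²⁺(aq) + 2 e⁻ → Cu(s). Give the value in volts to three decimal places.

+0.340 V

Since ΔG° = −nFE° is additive over sequential reductions, n₃E°₃ = n₁E°₁ + n₂E°₂.
E°₃ = (1×+0.13 + 1×+0.55) / 2 = (+0.680) / 2 = +0.340 V.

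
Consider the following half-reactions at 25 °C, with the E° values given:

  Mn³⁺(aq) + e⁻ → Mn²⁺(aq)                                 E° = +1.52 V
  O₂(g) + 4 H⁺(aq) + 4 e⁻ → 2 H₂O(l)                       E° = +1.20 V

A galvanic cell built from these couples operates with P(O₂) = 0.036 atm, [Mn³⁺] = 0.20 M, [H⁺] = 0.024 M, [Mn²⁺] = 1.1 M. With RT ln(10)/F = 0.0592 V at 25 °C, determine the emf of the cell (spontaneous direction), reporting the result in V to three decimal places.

+0.393 V

Mn³⁺/Mn²⁺ is the cathode (higher E°), O₂/H₂O the anode: E°cell = +1.52 − (+1.20) = +0.32 V, n = 4.
Overall: 4 Mn³⁺(aq) + 2 H₂O(l) → 4 Mn²⁺(aq) + O₂(g) + 4 H⁺(aq)
Q = [Mn²⁺]^4·P(O₂)·[H⁺]^4 / ([Mn³⁺]^4); log Q = -4.961.
E = E° − (0.0592/n) log Q = +0.32 − (0.0592/4)(-4.961) = +0.393 V.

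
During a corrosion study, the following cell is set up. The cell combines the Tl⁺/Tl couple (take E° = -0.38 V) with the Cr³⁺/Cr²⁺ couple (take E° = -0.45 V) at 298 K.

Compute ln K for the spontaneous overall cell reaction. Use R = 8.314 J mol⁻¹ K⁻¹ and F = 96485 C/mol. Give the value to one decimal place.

Cathode: Tl⁺/Tl; anode: Cr³⁺/Cr²⁺. E°cell = (-0.38) − (-0.45) = +0.07 V, with n = 1.
ΔG° = −nFE° = −RT ln K, so ln K = nFE°/(RT) = (1)(96485)(+0.07) / ((8.314)(298)) = 2.726.

2.7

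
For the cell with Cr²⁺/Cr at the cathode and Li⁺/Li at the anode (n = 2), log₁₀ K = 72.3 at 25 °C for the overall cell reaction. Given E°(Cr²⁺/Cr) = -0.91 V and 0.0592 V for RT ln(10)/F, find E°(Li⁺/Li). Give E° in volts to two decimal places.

E°cell = (0.0592/n)·log K = (0.0592/2)(72.3) = +2.140 V.
Since Cr²⁺/Cr is the cathode and Li⁺/Li the anode, E°cell = E°(Cr²⁺/Cr) − E°(Li⁺/Li).
So E°(Li⁺/Li) = E°(Cr²⁺/Cr) − E°cell = (-0.91) − (+2.140) = -3.05 V.

-3.05 V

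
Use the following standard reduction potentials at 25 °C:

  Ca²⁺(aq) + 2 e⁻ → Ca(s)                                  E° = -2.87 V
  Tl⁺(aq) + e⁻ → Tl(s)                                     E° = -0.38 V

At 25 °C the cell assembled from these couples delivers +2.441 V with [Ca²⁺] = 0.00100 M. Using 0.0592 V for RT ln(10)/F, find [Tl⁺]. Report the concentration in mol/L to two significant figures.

Tl⁺/Tl is the cathode, Ca²⁺/Ca the anode: E°cell = +2.49 V, n = 2.
Overall reaction: 2 Tl⁺(aq) + Ca(s) → 2 Tl(s) + Ca²⁺(aq); Q = [Ca²⁺]^1/[Tl⁺]^2.
From E = E° − (0.0592/n) log Q: log Q = (E° − E)·n/0.0592 = (+2.49 − (+2.441))·2/0.0592 = 1.6554.
So 2·log[Tl⁺] = 1·log(0.001) − log Q = -3.0000 − (1.6554) = -4.6554; log[Tl⁺] = -4.6554 / 2 = -2.3277; [Tl⁺] = 10^(-2.3277) ≈ 0.0047 M.

0.0047 M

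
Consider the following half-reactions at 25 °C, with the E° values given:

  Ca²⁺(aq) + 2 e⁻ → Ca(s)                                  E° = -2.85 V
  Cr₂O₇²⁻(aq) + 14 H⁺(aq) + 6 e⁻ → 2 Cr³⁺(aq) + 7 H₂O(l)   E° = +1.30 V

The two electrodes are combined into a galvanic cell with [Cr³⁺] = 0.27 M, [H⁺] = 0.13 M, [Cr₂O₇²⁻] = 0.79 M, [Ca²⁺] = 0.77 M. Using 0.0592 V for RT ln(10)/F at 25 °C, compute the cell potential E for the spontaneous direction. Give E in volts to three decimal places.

+4.041 V

Cr₂O₇²⁻/Cr³⁺ is the cathode (higher E°), Ca²⁺/Ca the anode: E°cell = +1.30 − (-2.85) = +4.15 V, n = 6.
Overall: Cr₂O₇²⁻(aq) + 14 H⁺(aq) + 3 Ca(s) → 2 Cr³⁺(aq) + 7 H₂O(l) + 3 Ca²⁺(aq)
Q = [Cr³⁺]^2·[Ca²⁺]^3 / ([Cr₂O₇²⁻]·[H⁺]^14); log Q = 11.029.
E = E° − (0.0592/n) log Q = +4.15 − (0.0592/6)(11.029) = +4.041 V.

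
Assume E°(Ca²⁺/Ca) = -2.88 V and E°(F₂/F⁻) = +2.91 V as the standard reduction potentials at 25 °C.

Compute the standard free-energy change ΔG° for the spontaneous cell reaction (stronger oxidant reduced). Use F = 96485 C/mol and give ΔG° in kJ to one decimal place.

-1117.3 kJ

F₂/F⁻ (E° = +2.91 V) is the cathode; Ca²⁺/Ca (E° = -2.88 V) is the anode, so E°cell = +5.79 V.
Balancing electrons gives n = 2 (lcm of 2 and 2).
ΔG° = −nFE° = −(2)(96485)(+5.79) = -1,117,296 J = -1117.3 kJ.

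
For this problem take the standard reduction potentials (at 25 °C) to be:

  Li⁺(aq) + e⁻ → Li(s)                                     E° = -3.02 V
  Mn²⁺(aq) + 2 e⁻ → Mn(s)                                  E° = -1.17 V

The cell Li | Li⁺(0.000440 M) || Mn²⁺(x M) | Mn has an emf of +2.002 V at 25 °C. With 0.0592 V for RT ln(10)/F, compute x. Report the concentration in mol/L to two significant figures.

0.026 M

Mn²⁺/Mn is the cathode, Li⁺/Li the anode: E°cell = +1.85 V, n = 2.
Overall reaction: Mn²⁺(aq) + 2 Li(s) → Mn(s) + 2 Li⁺(aq); Q = [Li⁺]^2/[Mn²⁺]^1.
From E = E° − (0.0592/n) log Q: log Q = (E° − E)·n/0.0592 = (+1.85 − (+2.002))·2/0.0592 = -5.1351.
So 1·log[Mn²⁺] = 2·log(0.00044) − log Q = -6.7131 − (-5.1351) = -1.5780; [Mn²⁺] = 10^(-1.5780) ≈ 0.026 M.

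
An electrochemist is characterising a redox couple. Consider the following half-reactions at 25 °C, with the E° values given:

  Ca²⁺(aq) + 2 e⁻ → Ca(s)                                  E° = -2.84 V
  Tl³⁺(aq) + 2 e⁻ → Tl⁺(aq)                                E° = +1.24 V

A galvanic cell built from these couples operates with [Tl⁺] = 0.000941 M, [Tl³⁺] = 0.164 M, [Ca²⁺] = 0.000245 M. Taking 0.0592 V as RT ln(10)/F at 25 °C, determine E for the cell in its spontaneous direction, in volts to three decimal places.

+4.253 V

Tl³⁺/Tl⁺ is the cathode (higher E°), Ca²⁺/Ca the anode: E°cell = +1.24 − (-2.84) = +4.08 V, n = 2.
Overall: Tl³⁺(aq) + Ca(s) → Tl⁺(aq) + Ca²⁺(aq)
Q = [Tl⁺]·[Ca²⁺] / ([Tl³⁺]); log Q = -5.852.
E = E° − (0.0592/n) log Q = +4.08 − (0.0592/2)(-5.852) = +4.253 V.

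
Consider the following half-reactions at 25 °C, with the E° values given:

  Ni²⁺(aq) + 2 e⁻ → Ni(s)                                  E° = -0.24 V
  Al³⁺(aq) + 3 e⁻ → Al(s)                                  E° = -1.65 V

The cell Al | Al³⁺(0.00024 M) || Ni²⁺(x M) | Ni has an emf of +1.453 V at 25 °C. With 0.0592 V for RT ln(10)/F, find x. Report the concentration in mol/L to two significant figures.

0.11 M

Ni²⁺/Ni is the cathode, Al³⁺/Al the anode: E°cell = +1.41 V, n = 6.
Overall reaction: 3 Ni²⁺(aq) + 2 Al(s) → 3 Ni(s) + 2 Al³⁺(aq); Q = [Al³⁺]^2/[Ni²⁺]^3.
From E = E° − (0.0592/n) log Q: log Q = (E° − E)·n/0.0592 = (+1.41 − (+1.453))·6/0.0592 = -4.3581.
So 3·log[Ni²⁺] = 2·log(0.00024) − log Q = -7.2396 − (-4.3581) = -2.8815; log[Ni²⁺] = -2.8815 / 3 = -0.9605; [Ni²⁺] = 10^(-0.9605) ≈ 0.11 M.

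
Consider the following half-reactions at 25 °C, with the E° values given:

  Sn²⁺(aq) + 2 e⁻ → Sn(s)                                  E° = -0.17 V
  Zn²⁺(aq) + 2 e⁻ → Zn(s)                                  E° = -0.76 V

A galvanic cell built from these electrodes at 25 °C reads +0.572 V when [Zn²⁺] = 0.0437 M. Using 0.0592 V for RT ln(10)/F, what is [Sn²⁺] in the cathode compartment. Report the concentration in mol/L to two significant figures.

0.011 M

Sn²⁺/Sn is the cathode, Zn²⁺/Zn the anode: E°cell = +0.59 V, n = 2.
Overall reaction: Sn²⁺(aq) + Zn(s) → Sn(s) + Zn²⁺(aq); Q = [Zn²⁺]^1/[Sn²⁺]^1.
From E = E° − (0.0592/n) log Q: log Q = (E° − E)·n/0.0592 = (+0.59 − (+0.572))·2/0.0592 = 0.6081.
So 1·log[Sn²⁺] = 1·log(0.0437) − log Q = -1.3595 − (0.6081) = -1.9676; [Sn²⁺] = 10^(-1.9676) ≈ 0.011 M.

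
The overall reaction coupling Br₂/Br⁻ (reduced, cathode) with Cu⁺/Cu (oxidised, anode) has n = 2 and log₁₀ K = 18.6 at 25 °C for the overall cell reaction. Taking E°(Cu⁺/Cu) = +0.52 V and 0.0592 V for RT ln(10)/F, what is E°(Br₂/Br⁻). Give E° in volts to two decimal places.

E°cell = (0.0592/n)·log K = (0.0592/2)(18.6) = +0.551 V.
Since Br₂/Br⁻ is the cathode and Cu⁺/Cu the anode, E°cell = E°(Br₂/Br⁻) − E°(Cu⁺/Cu).
So E°(Br₂/Br⁻) = E°cell + E°(Cu⁺/Cu) = +0.551 + (+0.52) = +1.07 V.

+1.07 V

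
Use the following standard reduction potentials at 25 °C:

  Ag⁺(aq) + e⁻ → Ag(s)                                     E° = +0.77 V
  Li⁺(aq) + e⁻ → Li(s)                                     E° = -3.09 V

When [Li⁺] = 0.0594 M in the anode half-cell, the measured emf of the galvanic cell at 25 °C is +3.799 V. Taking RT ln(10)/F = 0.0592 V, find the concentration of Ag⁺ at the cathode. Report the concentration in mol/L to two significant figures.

0.0055 M

Ag⁺/Ag is the cathode, Li⁺/Li the anode: E°cell = +3.86 V, n = 1.
Overall reaction: Ag⁺(aq) + Li(s) → Ag(s) + Li⁺(aq); Q = [Li⁺]^1/[Ag⁺]^1.
From E = E° − (0.0592/n) log Q: log Q = (E° − E)·n/0.0592 = (+3.86 − (+3.799))·1/0.0592 = 1.0304.
So 1·log[Ag⁺] = 1·log(0.0594) − log Q = -1.2262 − (1.0304) = -2.2566; [Ag⁺] = 10^(-2.2566) ≈ 0.0055 M.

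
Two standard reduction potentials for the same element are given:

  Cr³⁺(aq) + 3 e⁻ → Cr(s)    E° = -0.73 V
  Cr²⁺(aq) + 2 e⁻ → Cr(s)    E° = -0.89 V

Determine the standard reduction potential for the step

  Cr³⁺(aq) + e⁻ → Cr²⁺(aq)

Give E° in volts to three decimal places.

Sequential free energies add, so n₃E°₃ = n₁E°₁ + n₂E°₂.
With n₃ = 3, and the known step contributing 2×(-0.89) V, the unknown satisfies 1·E° = 3×(-0.73) − 2×(-0.89) = -0.410.
E° = -0.410 / 1 = -0.410 V.

-0.410 V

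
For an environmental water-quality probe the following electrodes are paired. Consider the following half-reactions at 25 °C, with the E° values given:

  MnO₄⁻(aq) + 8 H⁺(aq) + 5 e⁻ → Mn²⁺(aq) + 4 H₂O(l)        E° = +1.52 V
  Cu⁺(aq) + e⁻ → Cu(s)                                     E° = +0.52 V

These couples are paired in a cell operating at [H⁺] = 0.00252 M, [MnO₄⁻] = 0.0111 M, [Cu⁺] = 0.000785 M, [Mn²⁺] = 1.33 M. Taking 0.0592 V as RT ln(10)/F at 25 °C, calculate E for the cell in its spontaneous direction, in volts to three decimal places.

MnO₄⁻/Mn²⁺ is the cathode (higher E°), Cu⁺/Cu the anode: E°cell = +1.52 − (+0.52) = +1.00 V, n = 5.
Overall: MnO₄⁻(aq) + 8 H⁺(aq) + 5 Cu(s) → Mn²⁺(aq) + 4 H₂O(l) + 5 Cu⁺(aq)
Q = [Mn²⁺]·[Cu⁺]^5 / ([MnO₄⁻]·[H⁺]^8); log Q = 7.342.
E = E° − (0.0592/n) log Q = +1.00 − (0.0592/5)(7.342) = +0.913 V.

+0.913 V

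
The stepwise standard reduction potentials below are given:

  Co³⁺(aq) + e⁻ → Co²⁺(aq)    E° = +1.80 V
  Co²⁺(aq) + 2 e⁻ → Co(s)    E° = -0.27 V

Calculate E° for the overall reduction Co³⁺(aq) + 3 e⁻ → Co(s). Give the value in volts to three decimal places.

+0.420 V

Adding the free-energy changes (−nFE°) of the two steps gives −n₃FE°₃ = −n₁FE°₁ − n₂FE°₂.
E°₃ = (1×+1.80 + 2×-0.27) / 3 = (+1.260) / 3 = +0.420 V.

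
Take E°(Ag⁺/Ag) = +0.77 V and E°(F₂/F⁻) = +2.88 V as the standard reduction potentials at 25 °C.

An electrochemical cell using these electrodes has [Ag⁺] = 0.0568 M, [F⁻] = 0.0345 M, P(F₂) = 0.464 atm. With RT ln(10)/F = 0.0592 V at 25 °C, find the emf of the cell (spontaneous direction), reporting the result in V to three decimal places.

+2.260 V

F₂/F⁻ is the cathode (higher E°), Ag⁺/Ag the anode: E°cell = +2.88 − (+0.77) = +2.11 V, n = 2.
Overall: F₂(g) + 2 Ag(s) → 2 F⁻(aq) + 2 Ag⁺(aq)
Q = [F⁻]^2·[Ag⁺]^2 / (P(F₂)); log Q = -5.082.
E = E° − (0.0592/n) log Q = +2.11 − (0.0592/2)(-5.082) = +2.260 V.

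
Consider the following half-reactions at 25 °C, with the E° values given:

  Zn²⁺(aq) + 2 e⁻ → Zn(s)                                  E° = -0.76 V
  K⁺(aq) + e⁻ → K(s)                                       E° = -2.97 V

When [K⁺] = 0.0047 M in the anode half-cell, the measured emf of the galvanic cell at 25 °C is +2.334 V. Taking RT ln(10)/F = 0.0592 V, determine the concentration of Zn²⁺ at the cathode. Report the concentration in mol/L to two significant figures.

0.34 M

Zn²⁺/Zn is the cathode, K⁺/K the anode: E°cell = +2.21 V, n = 2.
Overall reaction: Zn²⁺(aq) + 2 K(s) → Zn(s) + 2 K⁺(aq); Q = [K⁺]^2/[Zn²⁺]^1.
From E = E° − (0.0592/n) log Q: log Q = (E° − E)·n/0.0592 = (+2.21 − (+2.334))·2/0.0592 = -4.1892.
So 1·log[Zn²⁺] = 2·log(0.0047) − log Q = -4.6558 − (-4.1892) = -0.4666; [Zn²⁺] = 10^(-0.4666) ≈ 0.34 M.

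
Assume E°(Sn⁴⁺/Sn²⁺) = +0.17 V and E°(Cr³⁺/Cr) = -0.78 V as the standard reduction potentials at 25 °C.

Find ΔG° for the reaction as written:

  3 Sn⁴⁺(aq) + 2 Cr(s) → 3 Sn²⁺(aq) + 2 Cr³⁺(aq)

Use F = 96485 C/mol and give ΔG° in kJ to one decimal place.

-550.0 kJ

As written, Sn⁴⁺/Sn²⁺ is reduced (cathode) and Cr³⁺/Cr is oxidised (anode), so E°cell = (+0.17) − (-0.78) = +0.95 V.
Balancing electrons gives n = 6.
ΔG° = −nFE° = −(6)(96485)(+0.95) = -549,964 J = -550.0 kJ.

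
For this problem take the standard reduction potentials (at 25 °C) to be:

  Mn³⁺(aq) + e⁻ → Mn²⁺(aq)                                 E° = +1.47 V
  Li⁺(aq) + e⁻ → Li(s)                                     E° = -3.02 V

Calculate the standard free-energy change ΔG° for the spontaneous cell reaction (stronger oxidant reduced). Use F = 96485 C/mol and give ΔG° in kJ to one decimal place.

Mn³⁺/Mn²⁺ (E° = +1.47 V) is the cathode; Li⁺/Li (E° = -3.02 V) is the anode, so E°cell = +4.49 V.
Balancing electrons gives n = 1 (lcm of 1 and 1).
ΔG° = −nFE° = −(1)(96485)(+4.49) = -433,218 J = -433.2 kJ.

-433.2 kJ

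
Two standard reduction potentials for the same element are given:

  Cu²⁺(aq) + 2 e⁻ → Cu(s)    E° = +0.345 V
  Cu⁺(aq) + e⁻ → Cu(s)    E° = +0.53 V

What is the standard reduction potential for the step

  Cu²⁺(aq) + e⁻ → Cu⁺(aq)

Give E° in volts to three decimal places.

+0.160 V

Sequential free energies add, so n₃E°₃ = n₁E°₁ + n₂E°₂.
With n₃ = 2, and the known step contributing 1×(+0.53) V, the unknown satisfies 1·E° = 2×(+0.345) − 1×(+0.53) = +0.160.
E° = +0.160 / 1 = +0.160 V.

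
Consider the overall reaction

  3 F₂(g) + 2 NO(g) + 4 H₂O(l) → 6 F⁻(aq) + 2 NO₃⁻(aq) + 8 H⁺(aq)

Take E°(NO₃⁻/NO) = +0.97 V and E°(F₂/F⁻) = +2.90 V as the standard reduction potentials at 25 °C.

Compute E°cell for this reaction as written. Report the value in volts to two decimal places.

+1.93 V

The F₂/F⁻ couple has the higher reduction potential, so it is the cathode; NO₃⁻/NO is oxidised at the anode.
E°cell = E°(cathode) − E°(anode) = (+2.90) − (+0.97) = +1.93 V.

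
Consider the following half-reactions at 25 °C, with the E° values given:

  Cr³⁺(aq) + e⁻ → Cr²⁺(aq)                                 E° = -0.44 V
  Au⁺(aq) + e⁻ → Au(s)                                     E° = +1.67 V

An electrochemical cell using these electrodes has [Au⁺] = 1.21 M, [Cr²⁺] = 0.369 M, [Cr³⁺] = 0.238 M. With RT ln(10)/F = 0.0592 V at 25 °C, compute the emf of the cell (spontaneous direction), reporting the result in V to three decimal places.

+2.126 V

Au⁺/Au is the cathode (higher E°), Cr³⁺/Cr²⁺ the anode: E°cell = +1.67 − (-0.44) = +2.11 V, n = 1.
Overall: Au⁺(aq) + Cr²⁺(aq) → Au(s) + Cr³⁺(aq)
Q = [Cr³⁺] / ([Au⁺]·[Cr²⁺]); log Q = -0.273.
E = E° − (0.0592/n) log Q = +2.11 − (0.0592/1)(-0.273) = +2.126 V.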